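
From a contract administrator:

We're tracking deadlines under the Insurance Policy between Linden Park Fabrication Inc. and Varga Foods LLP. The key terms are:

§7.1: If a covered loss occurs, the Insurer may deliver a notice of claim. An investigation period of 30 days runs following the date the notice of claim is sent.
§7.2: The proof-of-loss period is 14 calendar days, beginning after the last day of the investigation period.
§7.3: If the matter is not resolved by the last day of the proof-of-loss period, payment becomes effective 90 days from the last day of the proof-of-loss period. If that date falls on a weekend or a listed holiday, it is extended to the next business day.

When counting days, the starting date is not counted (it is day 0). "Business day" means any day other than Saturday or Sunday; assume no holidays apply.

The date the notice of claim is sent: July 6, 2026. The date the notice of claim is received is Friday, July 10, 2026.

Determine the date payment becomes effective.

November 17, 2026

The last day of the investigation period: July 6, 2026 + 30 days = August 5, 2026.
Adding 14 calendar days to August 5, 2026 gives August 19, 2026, which is the last day of the proof-of-loss period.
The date payment becomes effective: 90 calendar days after August 19, 2026 is November 17, 2026. November 17, 2026 is a Tuesday, so no roll-forward applies.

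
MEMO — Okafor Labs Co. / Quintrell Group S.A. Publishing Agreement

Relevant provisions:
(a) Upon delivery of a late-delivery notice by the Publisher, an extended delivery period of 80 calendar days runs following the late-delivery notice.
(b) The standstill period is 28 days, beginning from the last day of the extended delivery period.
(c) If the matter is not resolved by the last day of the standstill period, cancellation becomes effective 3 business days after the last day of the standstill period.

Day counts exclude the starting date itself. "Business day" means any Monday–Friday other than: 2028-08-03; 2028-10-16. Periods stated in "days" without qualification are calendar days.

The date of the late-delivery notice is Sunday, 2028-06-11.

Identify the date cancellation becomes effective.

The last day of the extended delivery period: 2028-06-11 + 80 days = 2028-08-30.
Adding 28 calendar days to 2028-08-30 gives 2028-09-27, which is the last day of the standstill period.
From Wednesday, 2028-09-27, 3 business days (Sep 28, Sep 29, Oct 2, skipping weekends) brings us to Monday, 2028-10-02, which is the date cancellation becomes effective.

2028-10-02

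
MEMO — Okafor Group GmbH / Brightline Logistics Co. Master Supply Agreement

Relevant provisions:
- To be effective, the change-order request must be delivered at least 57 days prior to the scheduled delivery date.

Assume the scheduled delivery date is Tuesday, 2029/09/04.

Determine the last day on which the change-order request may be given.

2029/07/09

Counting back 57 calendar days from 2029/09/04 gives 2029/07/09.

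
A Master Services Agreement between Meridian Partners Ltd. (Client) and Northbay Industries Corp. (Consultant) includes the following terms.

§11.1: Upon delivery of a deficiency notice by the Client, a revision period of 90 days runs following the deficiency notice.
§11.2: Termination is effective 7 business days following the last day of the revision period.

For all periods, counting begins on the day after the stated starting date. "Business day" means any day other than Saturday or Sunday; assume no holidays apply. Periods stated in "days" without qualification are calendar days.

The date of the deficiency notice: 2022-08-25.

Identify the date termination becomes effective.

2022-12-02

The last day of the revision period: 90 calendar days after 2022-08-25 is 2022-11-23.
The date termination becomes effective: 7 business days after Wednesday, 2022-11-23, skipping weekends — Nov 24, Nov 25, Nov 28, Nov 29, Nov 30, Dec 1, Dec 2 — lands on Friday, 2022-12-02.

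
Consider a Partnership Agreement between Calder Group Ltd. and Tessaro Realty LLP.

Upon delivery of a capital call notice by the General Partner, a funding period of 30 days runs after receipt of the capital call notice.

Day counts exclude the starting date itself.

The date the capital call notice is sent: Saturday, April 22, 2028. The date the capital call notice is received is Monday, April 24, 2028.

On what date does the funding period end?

May 24, 2028

The last day of the funding period: 30 calendar days after April 24, 2028 is May 24, 2028.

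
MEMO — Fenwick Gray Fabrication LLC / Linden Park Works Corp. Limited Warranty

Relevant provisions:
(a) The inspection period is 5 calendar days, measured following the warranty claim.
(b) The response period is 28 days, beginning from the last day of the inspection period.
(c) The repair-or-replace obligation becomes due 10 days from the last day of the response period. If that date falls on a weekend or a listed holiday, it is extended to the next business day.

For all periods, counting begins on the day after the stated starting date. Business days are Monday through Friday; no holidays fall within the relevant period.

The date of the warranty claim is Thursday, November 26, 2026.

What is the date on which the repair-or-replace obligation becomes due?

The last day of the inspection period: 5 calendar days after November 26, 2026 is December 1, 2026.
The last day of the response period: December 1, 2026 + 28 days = December 29, 2026.
The date on which the repair-or-replace obligation becomes due: December 29, 2026 + 10 days = January 8, 2027. January 8, 2027 is a Friday, so no roll-forward applies.

January 8, 2027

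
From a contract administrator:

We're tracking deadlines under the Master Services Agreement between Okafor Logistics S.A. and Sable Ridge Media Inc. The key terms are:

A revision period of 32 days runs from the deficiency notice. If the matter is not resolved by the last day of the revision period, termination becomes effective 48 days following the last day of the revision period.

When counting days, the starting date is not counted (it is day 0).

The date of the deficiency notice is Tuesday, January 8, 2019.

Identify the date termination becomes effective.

The last day of the revision period: 32 calendar days after January 8, 2019 is February 9, 2019.
Adding 48 calendar days to February 9, 2019 gives March 29, 2019, which is the date termination becomes effective.

March 29, 2019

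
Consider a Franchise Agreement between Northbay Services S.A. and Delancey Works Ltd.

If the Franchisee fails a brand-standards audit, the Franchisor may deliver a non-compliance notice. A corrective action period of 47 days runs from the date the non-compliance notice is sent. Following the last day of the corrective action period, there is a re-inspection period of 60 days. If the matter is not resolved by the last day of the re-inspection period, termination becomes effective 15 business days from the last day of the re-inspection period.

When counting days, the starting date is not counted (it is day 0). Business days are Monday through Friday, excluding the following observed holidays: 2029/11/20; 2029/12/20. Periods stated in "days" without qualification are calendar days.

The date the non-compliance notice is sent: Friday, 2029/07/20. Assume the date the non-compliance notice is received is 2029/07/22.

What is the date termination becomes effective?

Adding 47 calendar days to 2029/07/20 gives 2029/09/05, which is the last day of the corrective action period.
The last day of the re-inspection period: 60 calendar days after 2029/09/05 is 2029/11/04.
The date termination becomes effective: counting 15 business days from Sunday, 2029/11/04 (Nov 5, Nov 6, Nov 7, Nov 8, …, Nov 22, Nov 23, Nov 26, skipping weekends and the listed holiday on Nov 20) reaches Monday, 2029/11/26.

2029/11/26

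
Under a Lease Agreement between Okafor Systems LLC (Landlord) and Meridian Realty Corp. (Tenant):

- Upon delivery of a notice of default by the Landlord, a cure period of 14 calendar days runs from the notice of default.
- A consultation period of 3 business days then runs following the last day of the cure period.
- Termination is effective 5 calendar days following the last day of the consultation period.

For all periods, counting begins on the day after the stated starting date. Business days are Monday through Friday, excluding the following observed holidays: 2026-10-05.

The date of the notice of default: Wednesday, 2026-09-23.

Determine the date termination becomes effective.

The last day of the cure period: 14 calendar days after 2026-09-23 is 2026-10-07.
The last day of the consultation period: counting 3 business days from Wednesday, 2026-10-07 (Oct 8, Oct 9, Oct 12, skipping weekends) reaches Monday, 2026-10-12.
The date termination becomes effective: 2026-10-12 + 5 days = 2026-10-17.

2026-10-17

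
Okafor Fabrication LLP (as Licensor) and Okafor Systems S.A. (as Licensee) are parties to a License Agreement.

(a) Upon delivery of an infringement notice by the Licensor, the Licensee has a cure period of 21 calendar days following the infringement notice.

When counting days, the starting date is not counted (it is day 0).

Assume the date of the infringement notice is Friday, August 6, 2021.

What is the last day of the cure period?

The last day of the cure period: August 6, 2021 + 21 days = August 27, 2021.

August 27, 2021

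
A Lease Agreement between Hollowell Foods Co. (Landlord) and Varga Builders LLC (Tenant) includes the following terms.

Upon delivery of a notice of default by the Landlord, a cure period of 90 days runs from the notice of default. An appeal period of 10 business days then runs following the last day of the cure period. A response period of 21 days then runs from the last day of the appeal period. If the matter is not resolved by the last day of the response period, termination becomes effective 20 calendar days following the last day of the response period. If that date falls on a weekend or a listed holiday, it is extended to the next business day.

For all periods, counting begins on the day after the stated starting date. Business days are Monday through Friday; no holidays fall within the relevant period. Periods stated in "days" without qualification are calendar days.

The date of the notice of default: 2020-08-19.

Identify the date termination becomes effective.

The last day of the cure period: 2020-08-19 + 90 days = 2020-11-17.
The last day of the appeal period: counting 10 business days from Tuesday, 2020-11-17 (Nov 18, Nov 19, Nov 20, Nov 23, Nov 24, Nov 25, Nov 26, Nov 27, Nov 30, Dec 1, skipping weekends) reaches Tuesday, 2020-12-01.
The last day of the response period: 2020-12-01 + 21 days = 2020-12-22.
The date termination becomes effective: 20 calendar days after 2020-12-22 is 2021-01-11. 2021-01-11 is a Monday, so no roll-forward applies.

2021-01-11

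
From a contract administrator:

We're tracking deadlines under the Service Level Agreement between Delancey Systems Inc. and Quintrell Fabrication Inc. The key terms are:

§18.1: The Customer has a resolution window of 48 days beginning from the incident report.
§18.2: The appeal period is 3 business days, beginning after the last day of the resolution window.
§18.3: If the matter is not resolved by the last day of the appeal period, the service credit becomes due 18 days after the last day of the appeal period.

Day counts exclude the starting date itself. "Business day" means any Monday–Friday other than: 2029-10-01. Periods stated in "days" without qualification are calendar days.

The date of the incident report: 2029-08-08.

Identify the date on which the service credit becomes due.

2029-10-16

The last day of the resolution window: 48 calendar days after 2029-08-08 is 2029-09-25.
The last day of the appeal period: counting 3 business days from Tuesday, 2029-09-25 (Sep 26, Sep 27, Sep 28, skipping weekends) reaches Friday, 2029-09-28.
The date on which the service credit becomes due: 18 calendar days after 2029-09-28 is 2029-10-16.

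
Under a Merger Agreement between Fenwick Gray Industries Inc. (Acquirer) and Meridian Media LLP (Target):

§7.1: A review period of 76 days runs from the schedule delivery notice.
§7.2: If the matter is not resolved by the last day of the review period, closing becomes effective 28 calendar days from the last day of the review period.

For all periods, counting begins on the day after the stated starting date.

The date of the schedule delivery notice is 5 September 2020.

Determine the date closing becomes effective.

18 December 2020

The last day of the review period: 76 calendar days after 5 September 2020 is 20 November 2020.
The date closing becomes effective: 28 calendar days after 20 November 2020 is 18 December 2020.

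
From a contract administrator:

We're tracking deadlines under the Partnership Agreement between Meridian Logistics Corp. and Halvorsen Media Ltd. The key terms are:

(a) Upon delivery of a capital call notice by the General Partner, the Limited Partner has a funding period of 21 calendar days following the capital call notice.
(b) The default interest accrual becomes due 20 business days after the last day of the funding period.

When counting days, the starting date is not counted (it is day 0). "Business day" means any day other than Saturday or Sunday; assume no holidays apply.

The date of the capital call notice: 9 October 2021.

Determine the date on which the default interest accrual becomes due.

The last day of the funding period: 9 October 2021 + 21 days = 30 October 2021.
From Saturday, 30 October 2021, 20 business days (Nov 1, Nov 2, Nov 3, Nov 4, …, Nov 24, Nov 25, Nov 26, skipping weekends) brings us to Friday, 26 November 2021, which is the date on which the default interest accrual becomes due.

26 November 2021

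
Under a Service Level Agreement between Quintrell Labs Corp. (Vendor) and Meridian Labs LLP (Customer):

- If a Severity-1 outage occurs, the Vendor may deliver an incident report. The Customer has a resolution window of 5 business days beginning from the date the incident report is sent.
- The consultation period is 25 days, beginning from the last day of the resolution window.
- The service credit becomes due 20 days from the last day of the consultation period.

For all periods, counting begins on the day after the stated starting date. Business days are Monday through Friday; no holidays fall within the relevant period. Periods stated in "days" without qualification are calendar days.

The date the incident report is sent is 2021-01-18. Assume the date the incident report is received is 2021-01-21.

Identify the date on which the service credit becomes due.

2021-03-11

From Monday, 2021-01-18, 5 business days (Jan 19, Jan 20, Jan 21, Jan 22, Jan 25, skipping weekends) brings us to Monday, 2021-01-25, which is the last day of the resolution window.
The last day of the consultation period: 2021-01-25 + 25 days = 2021-02-19.
The date on which the service credit becomes due: 2021-02-19 + 20 days = 2021-03-11.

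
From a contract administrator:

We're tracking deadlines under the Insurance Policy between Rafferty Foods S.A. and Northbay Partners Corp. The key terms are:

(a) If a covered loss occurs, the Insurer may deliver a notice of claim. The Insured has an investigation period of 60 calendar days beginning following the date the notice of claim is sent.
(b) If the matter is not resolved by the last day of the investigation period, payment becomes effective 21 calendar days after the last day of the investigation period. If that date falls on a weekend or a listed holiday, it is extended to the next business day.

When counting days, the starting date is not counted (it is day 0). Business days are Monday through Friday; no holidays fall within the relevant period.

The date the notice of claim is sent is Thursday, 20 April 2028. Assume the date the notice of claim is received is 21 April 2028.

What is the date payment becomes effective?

Adding 60 calendar days to 20 April 2028 gives 19 June 2028, which is the last day of the investigation period.
The date payment becomes effective: 21 calendar days after 19 June 2028 is 10 July 2028. 10 July 2028 is a Monday, so no roll-forward applies.

10 July 2028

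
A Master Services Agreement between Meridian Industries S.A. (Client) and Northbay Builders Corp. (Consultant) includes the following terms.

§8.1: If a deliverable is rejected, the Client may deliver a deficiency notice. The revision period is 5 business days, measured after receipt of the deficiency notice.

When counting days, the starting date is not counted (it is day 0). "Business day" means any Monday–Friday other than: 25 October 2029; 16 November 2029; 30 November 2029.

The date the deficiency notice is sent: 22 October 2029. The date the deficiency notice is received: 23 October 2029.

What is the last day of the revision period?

The last day of the revision period: 5 business days after Tuesday, 23 October 2029, skipping weekends and the listed holiday on Oct 25 — Oct 24, Oct 26, Oct 29, Oct 30, Oct 31 — lands on Wednesday, 31 October 2029.

31 October 2029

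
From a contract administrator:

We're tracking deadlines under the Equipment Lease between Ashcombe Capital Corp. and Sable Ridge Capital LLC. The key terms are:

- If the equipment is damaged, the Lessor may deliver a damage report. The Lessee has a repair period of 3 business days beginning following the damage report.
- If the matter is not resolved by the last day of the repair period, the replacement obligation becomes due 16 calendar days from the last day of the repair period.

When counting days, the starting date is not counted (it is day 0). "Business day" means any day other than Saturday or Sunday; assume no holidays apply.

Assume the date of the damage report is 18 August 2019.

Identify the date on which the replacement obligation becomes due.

The last day of the repair period: counting 3 business days from Sunday, 18 August 2019 (Aug 19, Aug 20, Aug 21, skipping weekends) reaches Wednesday, 21 August 2019.
Adding 16 calendar days to 21 August 2019 gives 6 September 2019, which is the date on which the replacement obligation becomes due.

6 September 2019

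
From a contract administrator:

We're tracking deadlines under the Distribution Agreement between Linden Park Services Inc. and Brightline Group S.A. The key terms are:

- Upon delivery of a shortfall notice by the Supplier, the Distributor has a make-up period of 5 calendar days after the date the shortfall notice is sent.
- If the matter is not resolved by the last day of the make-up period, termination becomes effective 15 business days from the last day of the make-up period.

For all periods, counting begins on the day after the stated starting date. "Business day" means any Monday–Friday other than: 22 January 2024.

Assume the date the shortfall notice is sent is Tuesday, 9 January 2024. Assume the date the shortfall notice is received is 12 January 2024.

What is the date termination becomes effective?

The last day of the make-up period: 5 calendar days after 9 January 2024 is 14 January 2024.
From Sunday, 14 January 2024, 15 business days (Jan 15, Jan 16, Jan 17, Jan 18, …, Feb 1, Feb 2, Feb 5, skipping weekends and the listed holiday on Jan 22) brings us to Monday, 5 February 2024, which is the date termination becomes effective.

5 February 2024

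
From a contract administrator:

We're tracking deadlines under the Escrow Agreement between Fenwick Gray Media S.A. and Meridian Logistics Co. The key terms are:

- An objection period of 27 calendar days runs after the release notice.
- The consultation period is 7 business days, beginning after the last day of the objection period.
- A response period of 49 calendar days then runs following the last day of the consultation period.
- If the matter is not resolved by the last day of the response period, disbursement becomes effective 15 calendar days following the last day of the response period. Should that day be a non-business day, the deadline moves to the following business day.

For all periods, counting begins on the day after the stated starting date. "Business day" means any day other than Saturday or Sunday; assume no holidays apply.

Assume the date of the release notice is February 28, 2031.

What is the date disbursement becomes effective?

The last day of the objection period: February 28, 2031 + 27 days = March 27, 2031.
The last day of the consultation period: counting 7 business days from Thursday, March 27, 2031 (Mar 28, Mar 31, Apr 1, Apr 2, Apr 3, Apr 4, Apr 7, skipping weekends) reaches Monday, April 7, 2031.
Adding 49 calendar days to April 7, 2031 gives May 26, 2031, which is the last day of the response period.
Adding 15 calendar days to May 26, 2031 gives June 10, 2031, which is the date disbursement becomes effective. June 10, 2031 is a Tuesday, so no roll-forward applies.

June 10, 2031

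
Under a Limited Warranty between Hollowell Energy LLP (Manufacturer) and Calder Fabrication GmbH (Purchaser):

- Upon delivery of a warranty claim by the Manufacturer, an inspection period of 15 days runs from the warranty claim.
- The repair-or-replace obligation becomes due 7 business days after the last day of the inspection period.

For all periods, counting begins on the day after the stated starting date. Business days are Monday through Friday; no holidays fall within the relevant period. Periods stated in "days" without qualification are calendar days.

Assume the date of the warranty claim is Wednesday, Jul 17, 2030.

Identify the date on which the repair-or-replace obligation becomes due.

Aug 12, 2030

Adding 15 calendar days to Jul 17, 2030 gives Aug 1, 2030, which is the last day of the inspection period.
The date on which the repair-or-replace obligation becomes due: counting 7 business days from Thursday, Aug 1, 2030 (Aug 2, Aug 5, Aug 6, Aug 7, Aug 8, Aug 9, Aug 12, skipping weekends) reaches Monday, Aug 12, 2030.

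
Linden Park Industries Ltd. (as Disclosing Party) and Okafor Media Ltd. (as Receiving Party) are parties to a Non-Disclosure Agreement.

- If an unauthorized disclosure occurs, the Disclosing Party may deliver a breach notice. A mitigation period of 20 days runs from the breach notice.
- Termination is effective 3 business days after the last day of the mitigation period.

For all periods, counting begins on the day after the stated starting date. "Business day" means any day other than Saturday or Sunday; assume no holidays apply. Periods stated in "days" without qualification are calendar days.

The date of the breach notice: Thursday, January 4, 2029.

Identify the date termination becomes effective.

January 29, 2029

Adding 20 calendar days to January 4, 2029 gives January 24, 2029, which is the last day of the mitigation period.
The date termination becomes effective: 3 business days after Wednesday, January 24, 2029, skipping weekends — Jan 25, Jan 26, Jan 29 — lands on Monday, January 29, 2029.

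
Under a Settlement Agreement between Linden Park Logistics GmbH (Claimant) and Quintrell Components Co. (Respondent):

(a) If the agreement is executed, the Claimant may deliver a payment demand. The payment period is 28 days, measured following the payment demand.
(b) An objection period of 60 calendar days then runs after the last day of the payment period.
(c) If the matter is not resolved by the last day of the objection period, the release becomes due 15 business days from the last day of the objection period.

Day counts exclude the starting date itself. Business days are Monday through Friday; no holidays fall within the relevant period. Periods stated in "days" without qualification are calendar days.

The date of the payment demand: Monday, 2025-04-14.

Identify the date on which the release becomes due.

Adding 28 calendar days to 2025-04-14 gives 2025-05-12, which is the last day of the payment period.
Adding 60 calendar days to 2025-05-12 gives 2025-07-11, which is the last day of the objection period.
From Friday, 2025-07-11, 15 business days (Jul 14, Jul 15, Jul 16, Jul 17, …, Jul 30, Jul 31, Aug 1, skipping weekends) brings us to Friday, 2025-08-01, which is the date on which the release becomes due.

2025-08-01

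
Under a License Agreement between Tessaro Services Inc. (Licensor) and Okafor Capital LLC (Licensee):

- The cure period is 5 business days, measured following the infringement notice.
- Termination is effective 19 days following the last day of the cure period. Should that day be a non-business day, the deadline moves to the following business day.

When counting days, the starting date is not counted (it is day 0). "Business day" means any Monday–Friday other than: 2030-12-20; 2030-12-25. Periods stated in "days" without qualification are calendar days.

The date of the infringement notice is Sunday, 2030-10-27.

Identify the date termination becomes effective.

The last day of the cure period: counting 5 business days from Sunday, 2030-10-27 (Oct 28, Oct 29, Oct 30, Oct 31, Nov 1, skipping weekends) reaches Friday, 2030-11-01.
The date termination becomes effective: 2030-11-01 + 19 days = 2030-11-20. 2030-11-20 is a Wednesday and is not a listed holiday, so no roll-forward applies.

2030-11-20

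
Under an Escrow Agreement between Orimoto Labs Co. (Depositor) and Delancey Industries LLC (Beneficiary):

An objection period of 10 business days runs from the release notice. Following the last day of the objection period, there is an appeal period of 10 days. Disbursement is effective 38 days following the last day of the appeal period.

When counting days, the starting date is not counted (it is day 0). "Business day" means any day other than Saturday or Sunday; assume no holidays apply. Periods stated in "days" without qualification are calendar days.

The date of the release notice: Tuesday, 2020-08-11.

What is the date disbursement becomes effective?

From Tuesday, 2020-08-11, 10 business days (Aug 12, Aug 13, Aug 14, Aug 17, Aug 18, Aug 19, Aug 20, Aug 21, Aug 24, Aug 25, skipping weekends) brings us to Tuesday, 2020-08-25, which is the last day of the objection period.
Adding 10 calendar days to 2020-08-25 gives 2020-09-04, which is the last day of the appeal period.
Adding 38 calendar days to 2020-09-04 gives 2020-10-12, which is the date disbursement becomes effective.

2020-10-12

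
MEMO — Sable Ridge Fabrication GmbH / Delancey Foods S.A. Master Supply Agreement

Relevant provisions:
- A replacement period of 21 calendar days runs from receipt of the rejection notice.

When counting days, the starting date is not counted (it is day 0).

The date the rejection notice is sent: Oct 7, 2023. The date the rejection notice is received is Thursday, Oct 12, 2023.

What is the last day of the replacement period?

Adding 21 calendar days to Oct 12, 2023 gives Nov 2, 2023, which is the last day of the replacement period.

Nov 2, 2023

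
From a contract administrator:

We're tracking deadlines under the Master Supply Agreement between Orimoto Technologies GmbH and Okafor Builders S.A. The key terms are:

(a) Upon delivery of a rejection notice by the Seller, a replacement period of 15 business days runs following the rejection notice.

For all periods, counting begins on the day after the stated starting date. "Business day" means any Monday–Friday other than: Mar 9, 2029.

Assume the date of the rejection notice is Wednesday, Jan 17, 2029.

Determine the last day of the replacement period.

Feb 7, 2029

The last day of the replacement period: 15 business days after Wednesday, Jan 17, 2029, skipping weekends — Jan 18, Jan 19, Jan 22, Jan 23, …, Feb 5, Feb 6, Feb 7 — lands on Wednesday, Feb 7, 2029.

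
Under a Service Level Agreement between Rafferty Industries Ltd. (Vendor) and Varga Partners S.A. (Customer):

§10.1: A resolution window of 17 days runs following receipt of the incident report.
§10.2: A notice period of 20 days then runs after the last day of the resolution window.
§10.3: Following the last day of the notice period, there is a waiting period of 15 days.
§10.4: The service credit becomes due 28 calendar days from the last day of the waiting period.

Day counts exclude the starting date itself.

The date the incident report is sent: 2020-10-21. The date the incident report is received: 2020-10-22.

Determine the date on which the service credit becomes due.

Adding 17 calendar days to 2020-10-22 gives 2020-11-08, which is the last day of the resolution window.
The last day of the notice period: 20 calendar days after 2020-11-08 is 2020-11-28.
The last day of the waiting period: 2020-11-28 + 15 days = 2020-12-13.
The date on which the service credit becomes due: 28 calendar days after 2020-12-13 is 2021-01-10.

2021-01-10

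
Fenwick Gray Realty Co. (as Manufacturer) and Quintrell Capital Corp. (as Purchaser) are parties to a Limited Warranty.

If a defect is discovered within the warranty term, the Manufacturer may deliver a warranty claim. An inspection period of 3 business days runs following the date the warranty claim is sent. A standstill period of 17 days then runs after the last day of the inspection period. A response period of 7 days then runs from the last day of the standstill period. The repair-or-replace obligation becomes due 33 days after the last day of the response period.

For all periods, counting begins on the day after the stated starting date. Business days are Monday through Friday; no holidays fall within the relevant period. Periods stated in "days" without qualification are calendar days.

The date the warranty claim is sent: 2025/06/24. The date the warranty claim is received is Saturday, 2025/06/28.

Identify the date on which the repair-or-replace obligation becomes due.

The last day of the inspection period: 3 business days after Tuesday, 2025/06/24, skipping weekends — Jun 25, Jun 26, Jun 27 — lands on Friday, 2025/06/27.
The last day of the standstill period: 2025/06/27 + 17 days = 2025/07/14.
The last day of the response period: 2025/07/14 + 7 days = 2025/07/21.
Adding 33 calendar days to 2025/07/21 gives 2025/08/23, which is the date on which the repair-or-replace obligation becomes due.

2025/08/23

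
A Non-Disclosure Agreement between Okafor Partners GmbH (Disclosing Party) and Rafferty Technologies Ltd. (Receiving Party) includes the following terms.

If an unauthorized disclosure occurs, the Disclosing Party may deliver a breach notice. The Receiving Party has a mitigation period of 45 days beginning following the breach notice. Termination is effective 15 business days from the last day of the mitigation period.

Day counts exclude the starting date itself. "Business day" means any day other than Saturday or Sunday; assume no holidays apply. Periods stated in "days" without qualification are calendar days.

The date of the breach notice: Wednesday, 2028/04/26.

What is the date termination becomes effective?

The last day of the mitigation period: 45 calendar days after 2028/04/26 is 2028/06/10.
The date termination becomes effective: counting 15 business days from Saturday, 2028/06/10 (Jun 12, Jun 13, Jun 14, Jun 15, …, Jun 28, Jun 29, Jun 30, skipping weekends) reaches Friday, 2028/06/30.

2028/06/30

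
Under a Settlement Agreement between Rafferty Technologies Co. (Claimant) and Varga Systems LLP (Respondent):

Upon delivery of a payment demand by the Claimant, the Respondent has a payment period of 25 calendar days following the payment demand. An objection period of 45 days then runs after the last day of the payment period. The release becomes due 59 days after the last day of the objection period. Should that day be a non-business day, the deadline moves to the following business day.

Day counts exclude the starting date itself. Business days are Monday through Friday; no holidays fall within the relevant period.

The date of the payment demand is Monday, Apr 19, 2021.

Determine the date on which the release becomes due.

Aug 26, 2021

The last day of the payment period: Apr 19, 2021 + 25 days = May 14, 2021.
The last day of the objection period: 45 calendar days after May 14, 2021 is Jun 28, 2021.
The date on which the release becomes due: 59 calendar days after Jun 28, 2021 is Aug 26, 2021. Aug 26, 2021 is a Thursday, so no roll-forward applies.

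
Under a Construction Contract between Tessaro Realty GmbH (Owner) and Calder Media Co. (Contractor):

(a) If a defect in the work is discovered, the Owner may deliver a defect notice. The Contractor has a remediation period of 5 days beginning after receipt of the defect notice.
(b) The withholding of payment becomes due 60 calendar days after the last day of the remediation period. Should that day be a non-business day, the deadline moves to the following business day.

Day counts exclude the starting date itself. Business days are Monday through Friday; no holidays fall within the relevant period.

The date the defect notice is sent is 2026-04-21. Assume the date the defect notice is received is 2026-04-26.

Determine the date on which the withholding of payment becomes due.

The last day of the remediation period: 2026-04-26 + 5 days = 2026-05-01.
The date on which the withholding of payment becomes due: 60 calendar days after 2026-05-01 is 2026-06-30. 2026-06-30 is a Tuesday, so no roll-forward applies.

2026-06-30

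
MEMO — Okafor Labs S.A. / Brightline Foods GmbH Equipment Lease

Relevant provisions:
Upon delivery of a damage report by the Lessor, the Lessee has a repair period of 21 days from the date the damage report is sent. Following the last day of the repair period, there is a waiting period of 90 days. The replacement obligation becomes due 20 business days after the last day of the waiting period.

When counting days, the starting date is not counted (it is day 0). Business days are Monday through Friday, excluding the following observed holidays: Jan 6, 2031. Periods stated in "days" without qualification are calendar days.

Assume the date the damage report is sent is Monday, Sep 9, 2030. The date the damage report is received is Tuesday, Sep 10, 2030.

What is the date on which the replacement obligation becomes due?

Jan 27, 2031

Adding 21 calendar days to Sep 9, 2030 gives Sep 30, 2030, which is the last day of the repair period.
The last day of the waiting period: 90 calendar days after Sep 30, 2030 is Dec 29, 2030.
The date on which the replacement obligation becomes due: 20 business days after Sunday, Dec 29, 2030, skipping weekends and the listed holiday on Jan 6 — Dec 30, Dec 31, Jan 1, Jan 2, …, Jan 23, Jan 24, Jan 27 — lands on Monday, Jan 27, 2031.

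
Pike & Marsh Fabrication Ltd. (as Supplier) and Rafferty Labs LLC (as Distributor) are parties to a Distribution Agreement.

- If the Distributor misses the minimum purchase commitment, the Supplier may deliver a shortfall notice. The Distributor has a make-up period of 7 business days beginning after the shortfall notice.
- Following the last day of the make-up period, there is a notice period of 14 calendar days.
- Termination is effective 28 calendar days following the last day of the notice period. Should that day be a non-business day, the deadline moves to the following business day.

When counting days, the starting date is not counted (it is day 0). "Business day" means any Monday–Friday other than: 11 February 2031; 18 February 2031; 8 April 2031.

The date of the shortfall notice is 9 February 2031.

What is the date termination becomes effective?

3 April 2031

From Sunday, 9 February 2031, 7 business days (Feb 10, Feb 12, Feb 13, Feb 14, Feb 17, Feb 19, Feb 20, skipping weekends and the listed holidays on Feb 11, Feb 18) brings us to Thursday, 20 February 2031, which is the last day of the make-up period.
The last day of the notice period: 14 calendar days after 20 February 2031 is 6 March 2031.
Adding 28 calendar days to 6 March 2031 gives 3 April 2031, which is the date termination becomes effective. 3 April 2031 is a Thursday and is not a listed holiday, so no roll-forward applies.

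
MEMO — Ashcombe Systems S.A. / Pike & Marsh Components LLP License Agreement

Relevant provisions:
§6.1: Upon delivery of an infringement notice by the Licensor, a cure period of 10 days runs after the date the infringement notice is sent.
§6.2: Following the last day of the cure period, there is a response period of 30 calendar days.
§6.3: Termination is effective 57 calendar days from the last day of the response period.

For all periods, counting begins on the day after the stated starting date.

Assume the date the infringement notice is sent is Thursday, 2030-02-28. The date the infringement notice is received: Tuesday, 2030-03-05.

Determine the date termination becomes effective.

The last day of the cure period: 2030-02-28 + 10 days = 2030-03-10.
The last day of the response period: 30 calendar days after 2030-03-10 is 2030-04-09.
The date termination becomes effective: 57 calendar days after 2030-04-09 is 2030-06-05.

2030-06-05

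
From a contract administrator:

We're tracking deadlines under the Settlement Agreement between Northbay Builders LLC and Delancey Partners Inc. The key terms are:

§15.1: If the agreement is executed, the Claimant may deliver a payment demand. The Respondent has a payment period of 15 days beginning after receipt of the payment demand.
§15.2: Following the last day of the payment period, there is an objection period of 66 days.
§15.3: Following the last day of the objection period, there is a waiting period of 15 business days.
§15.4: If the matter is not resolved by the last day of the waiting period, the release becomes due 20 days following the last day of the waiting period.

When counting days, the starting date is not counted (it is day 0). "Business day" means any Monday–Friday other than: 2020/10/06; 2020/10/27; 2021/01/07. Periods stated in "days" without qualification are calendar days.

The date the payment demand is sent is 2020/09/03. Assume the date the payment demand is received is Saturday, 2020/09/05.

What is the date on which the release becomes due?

Adding 15 calendar days to 2020/09/05 gives 2020/09/20, which is the last day of the payment period.
The last day of the objection period: 66 calendar days after 2020/09/20 is 2020/11/25.
The last day of the waiting period: counting 15 business days from Wednesday, 2020/11/25 (Nov 26, Nov 27, Nov 30, Dec 1, …, Dec 14, Dec 15, Dec 16, skipping weekends) reaches Wednesday, 2020/12/16.
Adding 20 calendar days to 2020/12/16 gives 2021/01/05, which is the date on which the release becomes due.

2021/01/05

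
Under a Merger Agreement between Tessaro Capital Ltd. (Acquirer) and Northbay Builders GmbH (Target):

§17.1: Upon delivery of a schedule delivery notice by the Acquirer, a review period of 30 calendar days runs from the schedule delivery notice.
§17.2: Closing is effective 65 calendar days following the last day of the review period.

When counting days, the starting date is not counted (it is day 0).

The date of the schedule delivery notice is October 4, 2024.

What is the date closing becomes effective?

The last day of the review period: October 4, 2024 + 30 days = November 3, 2024.
The date closing becomes effective: November 3, 2024 + 65 days = January 7, 2025.

January 7, 2025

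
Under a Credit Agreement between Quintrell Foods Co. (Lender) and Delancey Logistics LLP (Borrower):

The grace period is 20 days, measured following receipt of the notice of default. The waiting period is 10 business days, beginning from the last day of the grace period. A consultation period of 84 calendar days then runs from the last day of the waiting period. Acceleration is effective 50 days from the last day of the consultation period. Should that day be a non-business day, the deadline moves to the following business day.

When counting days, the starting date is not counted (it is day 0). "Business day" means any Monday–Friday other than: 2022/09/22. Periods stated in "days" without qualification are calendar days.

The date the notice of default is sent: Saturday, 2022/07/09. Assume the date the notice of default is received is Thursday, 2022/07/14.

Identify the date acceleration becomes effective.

The last day of the grace period: 20 calendar days after 2022/07/14 is 2022/08/03.
The last day of the waiting period: counting 10 business days from Wednesday, 2022/08/03 (Aug 4, Aug 5, Aug 8, Aug 9, Aug 10, Aug 11, Aug 12, Aug 15, Aug 16, Aug 17, skipping weekends) reaches Wednesday, 2022/08/17.
Adding 84 calendar days to 2022/08/17 gives 2022/11/09, which is the last day of the consultation period.
Adding 50 calendar days to 2022/11/09 gives 2022/12/29, which is the date acceleration becomes effective. 2022/12/29 is a Thursday and is not a listed holiday, so no roll-forward applies.

2022/12/29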